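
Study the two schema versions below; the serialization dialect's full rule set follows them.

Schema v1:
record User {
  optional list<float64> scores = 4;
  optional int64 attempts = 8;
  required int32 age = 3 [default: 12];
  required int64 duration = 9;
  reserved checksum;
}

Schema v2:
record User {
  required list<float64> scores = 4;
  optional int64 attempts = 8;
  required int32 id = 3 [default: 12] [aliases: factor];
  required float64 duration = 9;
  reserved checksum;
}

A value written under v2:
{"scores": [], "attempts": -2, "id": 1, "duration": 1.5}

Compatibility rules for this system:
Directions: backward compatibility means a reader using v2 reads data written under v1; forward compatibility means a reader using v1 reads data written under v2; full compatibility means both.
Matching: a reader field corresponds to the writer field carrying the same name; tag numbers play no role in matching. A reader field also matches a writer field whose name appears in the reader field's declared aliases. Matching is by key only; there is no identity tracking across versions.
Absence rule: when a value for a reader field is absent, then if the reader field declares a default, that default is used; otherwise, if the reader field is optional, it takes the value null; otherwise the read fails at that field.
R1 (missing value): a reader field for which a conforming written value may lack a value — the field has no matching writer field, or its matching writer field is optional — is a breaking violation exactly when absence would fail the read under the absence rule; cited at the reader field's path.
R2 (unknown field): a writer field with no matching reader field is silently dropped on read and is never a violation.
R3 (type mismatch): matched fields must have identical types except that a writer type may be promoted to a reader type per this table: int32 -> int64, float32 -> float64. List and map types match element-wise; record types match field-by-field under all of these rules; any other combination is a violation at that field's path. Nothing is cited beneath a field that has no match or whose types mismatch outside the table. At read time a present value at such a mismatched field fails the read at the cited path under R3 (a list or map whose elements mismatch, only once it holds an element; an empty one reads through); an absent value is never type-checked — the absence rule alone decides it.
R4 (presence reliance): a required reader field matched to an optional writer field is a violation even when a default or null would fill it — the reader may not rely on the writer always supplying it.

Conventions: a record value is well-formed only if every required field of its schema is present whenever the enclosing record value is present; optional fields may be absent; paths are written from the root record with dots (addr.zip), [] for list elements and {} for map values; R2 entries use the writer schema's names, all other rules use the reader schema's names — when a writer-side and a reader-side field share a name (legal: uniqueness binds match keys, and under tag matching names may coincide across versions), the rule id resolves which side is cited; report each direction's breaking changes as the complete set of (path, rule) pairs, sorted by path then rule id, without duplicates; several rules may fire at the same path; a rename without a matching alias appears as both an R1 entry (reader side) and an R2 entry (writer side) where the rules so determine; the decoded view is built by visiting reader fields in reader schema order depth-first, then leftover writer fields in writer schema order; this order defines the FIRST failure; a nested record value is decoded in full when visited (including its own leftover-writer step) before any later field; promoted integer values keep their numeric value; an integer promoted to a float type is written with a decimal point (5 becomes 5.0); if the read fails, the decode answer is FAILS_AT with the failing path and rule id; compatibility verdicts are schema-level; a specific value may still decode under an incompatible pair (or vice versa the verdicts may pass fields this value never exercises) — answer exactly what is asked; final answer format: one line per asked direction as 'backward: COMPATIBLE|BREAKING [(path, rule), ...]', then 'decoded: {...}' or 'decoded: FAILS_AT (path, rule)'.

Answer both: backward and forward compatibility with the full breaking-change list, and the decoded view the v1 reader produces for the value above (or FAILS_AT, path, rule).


in User below, arrows point writer -> reader
checking backward for User: reader v2 against writer v1:
  writer optional, list<float64> -> list<float64>: reader scores maps from writer scores
  writer optional, int64 -> int64: reader attempts maps from writer attempts
  id: no writer-side match
  writer required, int64 -> float64: reader duration maps from writer duration
  writer field age has no reader counterpart
  breaking: (duration, R3)
  breaking: (scores, R1)
  breaking: (scores, R4)
  => backward: BREAKING (3)
checking forward for User: reader v1 against writer v2:
  writer required, list<float64> -> list<float64>: reader scores maps from writer scores
  writer optional, int64 -> int64: reader attempts maps from writer attempts
  age: no writer-side match
  writer required, float64 -> int64: reader duration maps from writer duration
  writer field id has no reader counterpart
  breaking: (duration, R3)
  => forward: BREAKING (1)
migrating the User value to v1:
  scores := []
  attempts := -2
  age := 12 (absent -> default)
  read fails at duration under R3
  => FAILS_AT (duration, R3)

backward: BREAKING [(duration, R3), (scores, R1), (scores, R4)]; forward: BREAKING [(duration, R3)]; decoded: FAILS_AT (duration, R3)


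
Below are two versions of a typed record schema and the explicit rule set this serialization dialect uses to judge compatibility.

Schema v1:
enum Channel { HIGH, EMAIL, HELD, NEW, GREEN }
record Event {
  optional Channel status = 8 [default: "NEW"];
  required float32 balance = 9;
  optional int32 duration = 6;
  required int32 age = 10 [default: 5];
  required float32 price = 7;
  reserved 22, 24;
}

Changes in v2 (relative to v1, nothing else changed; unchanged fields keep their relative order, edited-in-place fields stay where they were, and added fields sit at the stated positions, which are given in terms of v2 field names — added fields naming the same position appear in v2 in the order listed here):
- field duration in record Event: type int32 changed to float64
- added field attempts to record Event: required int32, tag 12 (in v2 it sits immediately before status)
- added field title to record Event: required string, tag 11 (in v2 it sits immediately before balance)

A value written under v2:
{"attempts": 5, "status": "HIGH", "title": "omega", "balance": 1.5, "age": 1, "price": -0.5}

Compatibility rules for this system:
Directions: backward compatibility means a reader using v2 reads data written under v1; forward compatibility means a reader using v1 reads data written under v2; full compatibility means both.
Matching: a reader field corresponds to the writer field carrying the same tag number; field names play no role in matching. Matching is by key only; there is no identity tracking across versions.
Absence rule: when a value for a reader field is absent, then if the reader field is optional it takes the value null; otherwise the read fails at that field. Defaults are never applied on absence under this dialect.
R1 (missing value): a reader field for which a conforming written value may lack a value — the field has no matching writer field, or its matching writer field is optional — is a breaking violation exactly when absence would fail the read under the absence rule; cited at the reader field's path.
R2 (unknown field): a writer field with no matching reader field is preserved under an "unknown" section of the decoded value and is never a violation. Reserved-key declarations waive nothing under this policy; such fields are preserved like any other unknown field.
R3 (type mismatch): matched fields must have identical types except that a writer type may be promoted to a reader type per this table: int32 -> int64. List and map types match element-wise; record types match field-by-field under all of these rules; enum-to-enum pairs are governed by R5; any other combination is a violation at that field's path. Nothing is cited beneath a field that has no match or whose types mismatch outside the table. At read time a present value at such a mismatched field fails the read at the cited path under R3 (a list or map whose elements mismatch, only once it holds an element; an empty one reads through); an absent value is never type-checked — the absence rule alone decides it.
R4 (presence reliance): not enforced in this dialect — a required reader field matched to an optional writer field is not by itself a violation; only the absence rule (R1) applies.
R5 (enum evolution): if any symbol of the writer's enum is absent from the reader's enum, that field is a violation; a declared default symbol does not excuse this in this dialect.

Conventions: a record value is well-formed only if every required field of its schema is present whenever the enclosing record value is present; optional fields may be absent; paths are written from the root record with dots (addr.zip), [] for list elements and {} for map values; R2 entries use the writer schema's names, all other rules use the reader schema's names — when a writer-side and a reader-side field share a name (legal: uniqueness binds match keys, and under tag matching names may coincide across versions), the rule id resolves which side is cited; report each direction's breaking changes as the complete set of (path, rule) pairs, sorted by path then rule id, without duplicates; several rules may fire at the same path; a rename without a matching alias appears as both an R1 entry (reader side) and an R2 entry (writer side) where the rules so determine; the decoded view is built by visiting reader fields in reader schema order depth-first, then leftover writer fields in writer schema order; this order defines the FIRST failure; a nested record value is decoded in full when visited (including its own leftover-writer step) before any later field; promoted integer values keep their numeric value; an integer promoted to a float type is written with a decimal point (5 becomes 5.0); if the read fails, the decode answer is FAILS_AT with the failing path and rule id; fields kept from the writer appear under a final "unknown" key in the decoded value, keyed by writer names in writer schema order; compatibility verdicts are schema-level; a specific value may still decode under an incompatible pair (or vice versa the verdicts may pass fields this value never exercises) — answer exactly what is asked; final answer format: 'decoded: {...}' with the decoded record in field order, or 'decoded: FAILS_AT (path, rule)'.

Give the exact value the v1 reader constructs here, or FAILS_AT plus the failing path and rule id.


the writer's type comes first in each Event pair
migrating the Event value to v1:
  status := "HIGH"
  balance := 1.5
  duration := null (absent, optional -> null)
  age := 1
  price := -0.5
  writer attempts: kept under "unknown"
  writer title: kept under "unknown"
  => decoded: {"status": "HIGH", "balance": 1.5, "duration": null, "age": 1, "price": -0.5, "unknown": {"attempts": 5, "title": "omega"}}
diffs on Event not affecting the asked answer:
  field duration in record Event: type int32 changed to float64 -> a verdict-level change on Event — the shown value reads the same

decoded: {"status": "HIGH", "balance": 1.5, "duration": null, "age": 1, "price": -0.5, "unknown": {"attempts": 5, "title": "omega"}}


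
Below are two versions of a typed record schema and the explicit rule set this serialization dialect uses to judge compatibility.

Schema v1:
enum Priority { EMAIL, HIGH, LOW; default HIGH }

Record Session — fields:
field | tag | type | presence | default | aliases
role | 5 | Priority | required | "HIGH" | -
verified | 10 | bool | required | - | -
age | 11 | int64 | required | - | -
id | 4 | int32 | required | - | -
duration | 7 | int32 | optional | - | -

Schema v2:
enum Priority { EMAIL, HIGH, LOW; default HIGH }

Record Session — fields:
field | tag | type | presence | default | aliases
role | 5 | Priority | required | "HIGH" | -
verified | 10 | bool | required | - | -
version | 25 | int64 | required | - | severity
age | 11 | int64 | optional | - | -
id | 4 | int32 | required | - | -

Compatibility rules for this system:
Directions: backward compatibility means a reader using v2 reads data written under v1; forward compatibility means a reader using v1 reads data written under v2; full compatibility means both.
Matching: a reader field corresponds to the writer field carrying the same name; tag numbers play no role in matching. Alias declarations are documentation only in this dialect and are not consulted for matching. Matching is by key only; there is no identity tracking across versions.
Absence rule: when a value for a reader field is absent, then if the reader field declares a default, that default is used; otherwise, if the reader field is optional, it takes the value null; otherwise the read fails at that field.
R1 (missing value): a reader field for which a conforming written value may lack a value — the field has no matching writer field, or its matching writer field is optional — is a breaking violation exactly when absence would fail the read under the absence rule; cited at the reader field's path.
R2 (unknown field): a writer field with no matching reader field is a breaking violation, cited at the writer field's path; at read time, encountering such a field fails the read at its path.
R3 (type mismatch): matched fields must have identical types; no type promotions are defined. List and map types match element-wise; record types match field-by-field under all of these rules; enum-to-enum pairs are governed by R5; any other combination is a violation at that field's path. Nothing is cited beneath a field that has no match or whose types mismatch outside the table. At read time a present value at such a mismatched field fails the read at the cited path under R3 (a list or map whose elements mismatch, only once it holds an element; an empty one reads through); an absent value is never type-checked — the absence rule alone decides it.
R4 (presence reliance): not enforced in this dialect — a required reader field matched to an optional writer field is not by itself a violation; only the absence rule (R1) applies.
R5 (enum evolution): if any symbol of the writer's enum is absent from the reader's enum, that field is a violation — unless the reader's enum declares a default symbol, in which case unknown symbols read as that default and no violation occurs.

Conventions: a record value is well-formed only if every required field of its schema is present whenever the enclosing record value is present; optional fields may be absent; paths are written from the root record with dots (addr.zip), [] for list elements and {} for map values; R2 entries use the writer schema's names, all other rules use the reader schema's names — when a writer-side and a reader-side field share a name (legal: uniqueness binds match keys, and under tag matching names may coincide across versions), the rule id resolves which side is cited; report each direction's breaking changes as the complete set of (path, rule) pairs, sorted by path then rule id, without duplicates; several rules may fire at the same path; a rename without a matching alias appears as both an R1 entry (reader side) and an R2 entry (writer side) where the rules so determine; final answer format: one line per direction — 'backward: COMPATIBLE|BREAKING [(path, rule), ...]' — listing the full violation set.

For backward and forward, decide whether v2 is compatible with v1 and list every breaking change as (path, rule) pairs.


the writer's type comes first in each Session pair
backward pass over Session, reader schema v2, writer schema v1:
  role: paired with writer role (Priority -> Priority; writer required)
  verified: paired with writer verified (bool -> bool; writer required)
  version: no writer match
  age: paired with writer age (int64 -> int64; writer required)
  id: paired with writer id (int32 -> int32; writer required)
  writer duration: unknown to reader
  rule R2 violated at duration
  rule R1 violated at version
  => 2 violation(s): backward is BREAKING for Session
forward pass over Session, reader schema v1, writer schema v2:
  role: paired with writer role (Priority -> Priority; writer required)
  verified: paired with writer verified (bool -> bool; writer required)
  age: paired with writer age (int64 -> int64; writer optional)
  id: paired with writer id (int32 -> int32; writer required)
  duration: no writer match
  writer version: unknown to reader
  rule R1 violated at age
  rule R2 violated at version
  => 2 violation(s): forward is BREAKING for Session

backward: BREAKING [(duration, R2), (version, R1)]; forward: BREAKING [(age, R1), (version, R2)]


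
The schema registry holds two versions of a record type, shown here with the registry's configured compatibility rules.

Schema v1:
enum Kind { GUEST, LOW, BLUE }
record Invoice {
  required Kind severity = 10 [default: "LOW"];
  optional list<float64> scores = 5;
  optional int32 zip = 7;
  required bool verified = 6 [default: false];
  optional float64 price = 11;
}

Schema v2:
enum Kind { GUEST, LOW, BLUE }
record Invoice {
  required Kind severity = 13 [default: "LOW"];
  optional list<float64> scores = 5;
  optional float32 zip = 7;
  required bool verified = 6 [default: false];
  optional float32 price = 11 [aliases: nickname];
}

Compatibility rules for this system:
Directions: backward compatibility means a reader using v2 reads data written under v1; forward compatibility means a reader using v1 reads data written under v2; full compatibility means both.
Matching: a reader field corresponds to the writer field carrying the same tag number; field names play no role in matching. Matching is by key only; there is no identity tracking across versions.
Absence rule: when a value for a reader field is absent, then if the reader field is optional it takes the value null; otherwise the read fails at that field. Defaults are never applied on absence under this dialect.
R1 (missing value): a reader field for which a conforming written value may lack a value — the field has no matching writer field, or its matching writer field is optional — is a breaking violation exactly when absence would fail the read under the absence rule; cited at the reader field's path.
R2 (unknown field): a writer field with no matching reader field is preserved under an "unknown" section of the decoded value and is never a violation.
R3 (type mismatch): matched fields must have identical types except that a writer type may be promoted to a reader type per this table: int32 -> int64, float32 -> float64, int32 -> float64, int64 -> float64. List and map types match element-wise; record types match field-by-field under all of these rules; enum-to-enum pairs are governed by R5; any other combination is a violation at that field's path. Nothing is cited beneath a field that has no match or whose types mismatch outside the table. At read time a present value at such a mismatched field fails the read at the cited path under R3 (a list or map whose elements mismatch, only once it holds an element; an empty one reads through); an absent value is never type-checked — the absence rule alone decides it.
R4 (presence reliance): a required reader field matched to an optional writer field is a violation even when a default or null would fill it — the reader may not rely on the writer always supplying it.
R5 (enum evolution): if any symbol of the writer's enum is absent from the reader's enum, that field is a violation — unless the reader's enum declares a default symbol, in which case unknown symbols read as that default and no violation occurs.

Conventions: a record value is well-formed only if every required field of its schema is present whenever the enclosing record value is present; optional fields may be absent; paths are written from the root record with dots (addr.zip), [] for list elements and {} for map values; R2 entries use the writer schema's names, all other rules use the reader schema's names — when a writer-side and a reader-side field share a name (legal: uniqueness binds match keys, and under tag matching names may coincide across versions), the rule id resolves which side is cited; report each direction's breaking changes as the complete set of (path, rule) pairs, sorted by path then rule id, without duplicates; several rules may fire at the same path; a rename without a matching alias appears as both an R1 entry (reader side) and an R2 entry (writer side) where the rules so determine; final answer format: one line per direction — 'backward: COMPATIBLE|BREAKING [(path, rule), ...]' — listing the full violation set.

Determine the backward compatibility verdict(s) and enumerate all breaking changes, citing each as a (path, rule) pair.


in Invoice below, arrows point writer -> reader
checking backward for Invoice: reader v2 against writer v1:
  severity: no writer-side match
  scores <- scores (list<float64> -> list<float64>, writer optional)
  zip <- zip (int32 -> float32, writer optional)
  verified <- verified (bool -> bool, writer required)
  price <- price (float64 -> float32, writer optional)
  writer field severity has no reader counterpart
  rule R3 violated at price
  rule R1 violated at severity
  rule R3 violated at zip
  => backward: BREAKING (3)

backward: BREAKING [(price, R3), (severity, R1), (zip, R3)]


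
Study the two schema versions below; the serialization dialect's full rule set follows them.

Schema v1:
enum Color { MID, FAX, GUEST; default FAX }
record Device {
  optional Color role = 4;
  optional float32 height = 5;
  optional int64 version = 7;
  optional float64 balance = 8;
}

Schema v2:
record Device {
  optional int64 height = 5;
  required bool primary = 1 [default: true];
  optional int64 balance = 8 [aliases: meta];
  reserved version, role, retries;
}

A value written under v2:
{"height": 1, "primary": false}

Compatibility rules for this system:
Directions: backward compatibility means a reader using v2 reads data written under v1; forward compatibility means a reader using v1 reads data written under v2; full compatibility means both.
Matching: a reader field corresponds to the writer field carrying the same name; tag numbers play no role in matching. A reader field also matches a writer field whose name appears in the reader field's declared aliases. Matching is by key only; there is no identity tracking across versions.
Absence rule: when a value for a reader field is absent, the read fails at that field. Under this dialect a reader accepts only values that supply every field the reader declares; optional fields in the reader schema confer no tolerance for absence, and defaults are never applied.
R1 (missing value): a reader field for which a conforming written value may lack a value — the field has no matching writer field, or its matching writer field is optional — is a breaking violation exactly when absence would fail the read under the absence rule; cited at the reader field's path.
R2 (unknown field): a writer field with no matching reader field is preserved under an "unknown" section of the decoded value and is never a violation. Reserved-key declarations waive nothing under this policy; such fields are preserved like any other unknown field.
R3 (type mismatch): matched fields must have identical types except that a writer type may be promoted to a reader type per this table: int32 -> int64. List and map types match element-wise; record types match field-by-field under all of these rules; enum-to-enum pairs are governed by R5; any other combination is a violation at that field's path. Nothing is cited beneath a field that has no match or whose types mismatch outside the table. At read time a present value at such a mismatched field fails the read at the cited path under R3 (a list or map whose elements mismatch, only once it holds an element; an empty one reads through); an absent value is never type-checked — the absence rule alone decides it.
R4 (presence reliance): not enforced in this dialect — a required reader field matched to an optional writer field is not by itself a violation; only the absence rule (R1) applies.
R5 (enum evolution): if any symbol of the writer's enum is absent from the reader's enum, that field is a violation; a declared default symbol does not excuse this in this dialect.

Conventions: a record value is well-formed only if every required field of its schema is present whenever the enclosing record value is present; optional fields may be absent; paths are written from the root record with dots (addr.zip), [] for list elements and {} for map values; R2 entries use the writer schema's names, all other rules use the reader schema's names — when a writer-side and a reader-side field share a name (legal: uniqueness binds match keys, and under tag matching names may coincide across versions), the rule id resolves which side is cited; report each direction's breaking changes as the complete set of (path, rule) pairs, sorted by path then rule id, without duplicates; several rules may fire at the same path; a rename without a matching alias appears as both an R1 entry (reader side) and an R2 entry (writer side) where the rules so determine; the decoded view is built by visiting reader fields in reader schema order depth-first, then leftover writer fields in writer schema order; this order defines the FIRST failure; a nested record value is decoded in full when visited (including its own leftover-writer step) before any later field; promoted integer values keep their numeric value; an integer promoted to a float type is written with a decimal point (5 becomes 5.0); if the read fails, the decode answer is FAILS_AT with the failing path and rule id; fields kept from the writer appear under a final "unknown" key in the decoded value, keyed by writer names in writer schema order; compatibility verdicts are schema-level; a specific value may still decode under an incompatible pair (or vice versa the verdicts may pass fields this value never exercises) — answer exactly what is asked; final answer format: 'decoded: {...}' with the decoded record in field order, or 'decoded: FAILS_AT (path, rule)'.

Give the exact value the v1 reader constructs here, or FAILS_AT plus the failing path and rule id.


the writer's type comes first in each Device pair
decode (reader v1):
  read fails at role under R1 (no fill)
  => FAILS_AT (role, R1)
checking off the Device differences that do not matter here:
  field balance in record Device: type float64 changed to int64 -> a verdict-level change on Device — the shown value reads the same
  field height in record Device: type float32 changed to int64 -> a verdict-level change on Device — the shown value reads the same
  removed field version from record Device (its key "version" joins the reserved list) -> a verdict-level change on Device — the shown value reads the same
  added field primary to record Device: required bool, tag 1, default true (in v2 it sits immediately before balance) -> a verdict-level change on Device — the shown value reads the same

decoded: FAILS_AT (role, R1)


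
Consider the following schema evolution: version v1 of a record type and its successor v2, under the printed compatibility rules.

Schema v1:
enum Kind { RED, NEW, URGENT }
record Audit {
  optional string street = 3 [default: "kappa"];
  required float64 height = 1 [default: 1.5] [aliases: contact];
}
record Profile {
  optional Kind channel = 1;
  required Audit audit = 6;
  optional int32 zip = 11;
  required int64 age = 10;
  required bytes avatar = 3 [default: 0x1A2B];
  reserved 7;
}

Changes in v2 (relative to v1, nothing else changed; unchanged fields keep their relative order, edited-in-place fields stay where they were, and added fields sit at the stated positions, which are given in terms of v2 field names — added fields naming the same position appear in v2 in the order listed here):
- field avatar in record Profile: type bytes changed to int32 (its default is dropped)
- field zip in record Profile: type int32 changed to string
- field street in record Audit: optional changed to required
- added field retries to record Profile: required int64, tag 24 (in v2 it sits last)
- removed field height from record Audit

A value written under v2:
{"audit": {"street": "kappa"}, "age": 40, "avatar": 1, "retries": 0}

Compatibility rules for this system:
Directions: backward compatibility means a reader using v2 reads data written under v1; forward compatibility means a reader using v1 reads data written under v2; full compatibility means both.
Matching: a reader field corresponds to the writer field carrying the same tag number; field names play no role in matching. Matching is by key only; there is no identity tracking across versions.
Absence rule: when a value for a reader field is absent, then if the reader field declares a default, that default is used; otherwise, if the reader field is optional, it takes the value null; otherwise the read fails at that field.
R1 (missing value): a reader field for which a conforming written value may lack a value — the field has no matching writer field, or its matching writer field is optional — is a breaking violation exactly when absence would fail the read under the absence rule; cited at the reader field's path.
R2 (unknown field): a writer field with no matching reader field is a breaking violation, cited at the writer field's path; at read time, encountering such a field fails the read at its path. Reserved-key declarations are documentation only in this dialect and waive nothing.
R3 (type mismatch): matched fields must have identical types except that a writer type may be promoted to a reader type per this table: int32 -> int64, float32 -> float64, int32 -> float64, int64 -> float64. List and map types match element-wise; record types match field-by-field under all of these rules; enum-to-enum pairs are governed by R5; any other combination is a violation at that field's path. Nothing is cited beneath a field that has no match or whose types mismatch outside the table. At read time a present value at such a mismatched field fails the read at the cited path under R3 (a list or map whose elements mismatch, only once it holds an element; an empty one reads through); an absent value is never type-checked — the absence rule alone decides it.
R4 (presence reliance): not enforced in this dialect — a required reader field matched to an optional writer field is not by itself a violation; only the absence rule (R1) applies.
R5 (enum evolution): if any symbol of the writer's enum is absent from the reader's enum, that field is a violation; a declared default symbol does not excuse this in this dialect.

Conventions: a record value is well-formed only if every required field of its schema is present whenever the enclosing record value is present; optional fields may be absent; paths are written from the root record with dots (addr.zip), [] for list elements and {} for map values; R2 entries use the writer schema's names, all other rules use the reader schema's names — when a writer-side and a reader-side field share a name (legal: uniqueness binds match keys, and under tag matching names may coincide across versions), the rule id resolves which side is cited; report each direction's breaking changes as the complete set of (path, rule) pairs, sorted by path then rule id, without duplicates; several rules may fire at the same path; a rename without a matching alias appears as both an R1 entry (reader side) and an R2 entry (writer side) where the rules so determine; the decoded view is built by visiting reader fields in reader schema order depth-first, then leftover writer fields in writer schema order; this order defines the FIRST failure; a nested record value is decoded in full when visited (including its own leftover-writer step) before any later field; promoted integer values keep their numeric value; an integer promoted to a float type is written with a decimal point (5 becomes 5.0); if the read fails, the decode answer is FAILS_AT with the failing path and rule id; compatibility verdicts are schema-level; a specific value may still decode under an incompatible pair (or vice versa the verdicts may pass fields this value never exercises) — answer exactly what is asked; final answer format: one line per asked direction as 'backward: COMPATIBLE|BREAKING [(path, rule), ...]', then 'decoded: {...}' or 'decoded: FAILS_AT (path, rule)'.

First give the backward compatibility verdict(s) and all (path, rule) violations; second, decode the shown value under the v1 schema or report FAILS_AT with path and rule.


backward: BREAKING [(audit.height, R2), (avatar, R3), (retries, R1), (zip, R3)]; decoded: FAILS_AT (avatar, R3)

in Profile below, arrows point writer -> reader
backward for Profile (reader v2, writer v1):
  channel: Kind -> Kind, writer optional; from channel
  audit: Audit -> Audit, writer required; from audit
  zip: int32 -> string, writer optional; from zip
  age: int64 -> int64, writer required; from age
  avatar: bytes -> int32, writer required; from avatar
  retries has no writer counterpart
  audit.street: string -> string, writer optional; from audit.street
  audit.height (writer side), unknown to reader
  rule R2 violated at audit.height
  rule R3 violated at avatar
  rule R1 violated at retries
  rule R3 violated at zip
  backward on Profile therefore BREAKING (4)
decoding the Profile value with the v1 reader:
  channel := null (absent, optional -> null)
  audit.street := "kappa"
  audit.height := 1.5 (absent -> default)
  zip := null (absent, optional -> null)
  age := 40
  read fails at avatar under R3
  => FAILS_AT (avatar, R3)
the other Profile changes do not affect what is asked:
  field street in record Audit: optional changed to required -> inert for the asked Profile verdict: nothing fires


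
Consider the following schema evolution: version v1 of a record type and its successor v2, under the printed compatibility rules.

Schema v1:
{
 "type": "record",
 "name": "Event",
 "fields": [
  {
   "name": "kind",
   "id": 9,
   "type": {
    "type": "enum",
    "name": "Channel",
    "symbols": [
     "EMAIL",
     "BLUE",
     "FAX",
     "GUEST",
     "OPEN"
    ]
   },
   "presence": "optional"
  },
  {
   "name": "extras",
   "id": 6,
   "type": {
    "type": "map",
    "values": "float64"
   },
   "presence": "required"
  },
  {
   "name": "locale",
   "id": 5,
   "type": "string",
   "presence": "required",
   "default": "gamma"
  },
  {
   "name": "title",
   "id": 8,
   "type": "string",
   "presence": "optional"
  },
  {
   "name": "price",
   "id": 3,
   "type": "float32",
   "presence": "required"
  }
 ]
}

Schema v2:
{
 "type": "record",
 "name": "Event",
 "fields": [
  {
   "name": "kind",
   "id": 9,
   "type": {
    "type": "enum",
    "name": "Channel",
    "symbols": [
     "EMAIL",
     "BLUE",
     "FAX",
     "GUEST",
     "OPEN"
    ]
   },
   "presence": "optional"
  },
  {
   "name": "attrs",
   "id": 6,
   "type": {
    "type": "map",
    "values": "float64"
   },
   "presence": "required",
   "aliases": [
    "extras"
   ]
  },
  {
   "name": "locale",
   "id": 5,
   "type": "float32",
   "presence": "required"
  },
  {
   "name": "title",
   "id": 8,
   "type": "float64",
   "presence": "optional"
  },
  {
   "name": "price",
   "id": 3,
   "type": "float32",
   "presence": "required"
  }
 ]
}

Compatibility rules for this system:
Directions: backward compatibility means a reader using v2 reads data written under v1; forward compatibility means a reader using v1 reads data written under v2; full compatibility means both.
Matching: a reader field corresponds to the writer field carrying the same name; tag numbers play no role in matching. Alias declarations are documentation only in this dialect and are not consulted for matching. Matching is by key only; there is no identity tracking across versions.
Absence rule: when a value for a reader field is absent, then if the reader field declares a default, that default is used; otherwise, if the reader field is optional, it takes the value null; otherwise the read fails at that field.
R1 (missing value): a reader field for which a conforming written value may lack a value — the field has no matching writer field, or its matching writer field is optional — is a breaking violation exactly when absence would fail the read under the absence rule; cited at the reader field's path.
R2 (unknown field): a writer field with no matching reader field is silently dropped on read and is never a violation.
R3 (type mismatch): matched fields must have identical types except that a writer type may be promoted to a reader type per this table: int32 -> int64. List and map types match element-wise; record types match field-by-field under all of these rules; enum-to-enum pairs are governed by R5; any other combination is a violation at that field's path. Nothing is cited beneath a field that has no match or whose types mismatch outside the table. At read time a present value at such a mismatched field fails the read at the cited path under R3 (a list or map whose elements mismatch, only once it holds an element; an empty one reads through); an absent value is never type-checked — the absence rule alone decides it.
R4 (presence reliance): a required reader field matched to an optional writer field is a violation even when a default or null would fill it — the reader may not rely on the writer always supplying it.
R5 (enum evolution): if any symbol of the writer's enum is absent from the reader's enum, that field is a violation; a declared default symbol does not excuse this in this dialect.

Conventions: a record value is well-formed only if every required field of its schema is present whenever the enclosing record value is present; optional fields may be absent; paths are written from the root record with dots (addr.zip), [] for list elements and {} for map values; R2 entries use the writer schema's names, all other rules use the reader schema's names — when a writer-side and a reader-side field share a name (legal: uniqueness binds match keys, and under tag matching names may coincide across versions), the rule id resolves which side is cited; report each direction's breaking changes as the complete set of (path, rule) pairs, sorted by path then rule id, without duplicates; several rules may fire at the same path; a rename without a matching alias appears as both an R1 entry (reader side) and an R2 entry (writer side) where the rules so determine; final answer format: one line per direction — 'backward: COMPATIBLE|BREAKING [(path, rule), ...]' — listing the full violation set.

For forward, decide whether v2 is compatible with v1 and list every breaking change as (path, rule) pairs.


arrows below run writer -> reader for Event
forward on Event — v1 reading data written by v2:
  kind <- kind (Channel -> Channel, writer optional)
  no writer field matches reader extras
  locale <- locale (float32 -> string, writer required)
  title <- title (float64 -> string, writer optional)
  price <- price (float32 -> float32, writer required)
  writer field attrs has no reader counterpart
  violation R1 at extras
  violation R3 at locale
  violation R3 at title
  => forward: BREAKING (3)

forward: BREAKING [(extras, R1), (locale, R3), (title, R3)]


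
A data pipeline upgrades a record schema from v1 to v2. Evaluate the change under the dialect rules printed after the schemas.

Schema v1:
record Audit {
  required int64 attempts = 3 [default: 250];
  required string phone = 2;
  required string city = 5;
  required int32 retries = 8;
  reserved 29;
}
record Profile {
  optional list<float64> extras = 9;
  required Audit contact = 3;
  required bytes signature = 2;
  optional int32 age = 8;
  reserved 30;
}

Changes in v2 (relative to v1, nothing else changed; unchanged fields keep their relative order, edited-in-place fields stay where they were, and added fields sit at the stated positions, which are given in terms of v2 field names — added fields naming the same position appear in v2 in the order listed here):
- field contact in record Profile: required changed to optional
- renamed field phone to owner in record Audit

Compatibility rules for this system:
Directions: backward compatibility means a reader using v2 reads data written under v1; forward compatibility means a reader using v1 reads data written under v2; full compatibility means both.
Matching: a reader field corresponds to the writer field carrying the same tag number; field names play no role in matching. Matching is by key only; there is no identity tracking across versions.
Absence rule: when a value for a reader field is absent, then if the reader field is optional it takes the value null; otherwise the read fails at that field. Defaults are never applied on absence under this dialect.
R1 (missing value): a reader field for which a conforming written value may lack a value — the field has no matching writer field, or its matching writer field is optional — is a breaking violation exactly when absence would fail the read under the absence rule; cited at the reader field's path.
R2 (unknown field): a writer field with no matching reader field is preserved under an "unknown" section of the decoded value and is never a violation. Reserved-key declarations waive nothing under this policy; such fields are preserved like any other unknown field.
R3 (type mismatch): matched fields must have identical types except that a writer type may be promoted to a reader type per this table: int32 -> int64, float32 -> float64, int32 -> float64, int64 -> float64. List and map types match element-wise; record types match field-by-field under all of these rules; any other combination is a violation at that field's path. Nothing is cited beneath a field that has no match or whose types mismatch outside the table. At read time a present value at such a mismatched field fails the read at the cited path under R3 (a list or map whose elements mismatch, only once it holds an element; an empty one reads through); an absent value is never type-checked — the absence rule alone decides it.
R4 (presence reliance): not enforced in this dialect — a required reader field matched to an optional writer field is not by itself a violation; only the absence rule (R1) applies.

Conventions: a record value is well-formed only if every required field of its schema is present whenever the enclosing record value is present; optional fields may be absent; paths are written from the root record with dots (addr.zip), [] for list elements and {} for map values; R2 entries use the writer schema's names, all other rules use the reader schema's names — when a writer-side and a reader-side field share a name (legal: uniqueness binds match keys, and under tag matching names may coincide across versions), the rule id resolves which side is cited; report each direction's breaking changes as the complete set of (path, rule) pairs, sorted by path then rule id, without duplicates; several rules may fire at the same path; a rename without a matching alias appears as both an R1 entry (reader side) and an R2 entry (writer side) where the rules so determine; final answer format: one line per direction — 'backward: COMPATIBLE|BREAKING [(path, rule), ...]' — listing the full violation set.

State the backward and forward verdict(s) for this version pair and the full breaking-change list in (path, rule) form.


the writer's type comes first in each Profile pair
checking backward for Profile: reader v2 against writer v1:
  extras: list<float64> -> list<float64>, writer optional; from extras
  contact: Audit -> Audit, writer required; from contact
  signature: bytes -> bytes, writer required; from signature
  age: int32 -> int32, writer optional; from age
  contact.attempts: int64 -> int64, writer required; from contact.attempts
  contact.owner: string -> string, writer required; from contact.phone
  contact.city: string -> string, writer required; from contact.city
  contact.retries: int32 -> int32, writer required; from contact.retries
  => backward verdict for Profile: COMPATIBLE, no violations
checking forward for Profile: reader v1 against writer v2:
  extras: list<float64> -> list<float64>, writer optional; from extras
  contact: Audit -> Audit, writer optional; from contact
  signature: bytes -> bytes, writer required; from signature
  age: int32 -> int32, writer optional; from age
  contact.attempts: int64 -> int64, writer required; from contact.attempts
  contact.phone: string -> string, writer required; from contact.owner
  contact.city: string -> string, writer required; from contact.city
  contact.retries: int32 -> int32, writer required; from contact.retries
  R1 fires at contact
  => forward verdict for Profile: BREAKING, 1 violation(s)

backward: COMPATIBLE []; forward: BREAKING [(contact, R1)]
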